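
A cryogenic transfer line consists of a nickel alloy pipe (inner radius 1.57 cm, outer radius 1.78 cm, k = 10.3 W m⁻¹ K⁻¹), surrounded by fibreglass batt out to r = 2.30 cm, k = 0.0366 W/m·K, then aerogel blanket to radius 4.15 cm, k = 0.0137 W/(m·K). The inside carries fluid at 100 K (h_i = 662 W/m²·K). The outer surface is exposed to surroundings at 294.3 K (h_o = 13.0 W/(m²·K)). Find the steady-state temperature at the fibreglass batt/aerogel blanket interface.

Treat each layer as a resistance in series:
  R'_conv,in = 1/(2πr h) = 1/(2π·0.0157·662) = 0.01531 m·K/W
  R'_nickel alloy = ln(0.0178/0.0157)/(2πk) = 0.1255/(2π·10.3) = 0.001940 m·K/W
  R'_fibreglass batt = ln(0.0230/0.0178)/(2πk) = 0.2563/(2π·0.0366) = 1.115 m·K/W
  R'_aerogel blanket = ln(0.0415/0.0230)/(2πk) = 0.5902/(2π·0.0137) = 6.856 m·K/W
  R'_conv,out = 1/(2πr h) = 1/(2π·0.0415·13.0) = 0.2950 m·K/W
ΣR = 0.01531 + 0.001940 + 1.115 + 6.856 + 0.2950 = 8.283 m·K/W
Q' = ΔT/ΣR = (100 K − 294.3 K)/8.283 = -23.46 W/m
From the inner boundary to the fibreglass batt/aerogel blanket interface, ΣR_partial = 1.132 m·K/W.
T_interface = T_in − Q'·ΣR_partial = 100 K − (-23.46)(1.132) = 127 K

T = 127 K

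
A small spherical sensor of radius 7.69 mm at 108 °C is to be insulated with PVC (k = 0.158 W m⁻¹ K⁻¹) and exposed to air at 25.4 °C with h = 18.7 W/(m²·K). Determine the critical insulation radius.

r_cr = 1.69 cm

For a sphere, r_cr = 2k_ins/h = 2·0.158/18.7 = 0.0169 m = 1.69 cm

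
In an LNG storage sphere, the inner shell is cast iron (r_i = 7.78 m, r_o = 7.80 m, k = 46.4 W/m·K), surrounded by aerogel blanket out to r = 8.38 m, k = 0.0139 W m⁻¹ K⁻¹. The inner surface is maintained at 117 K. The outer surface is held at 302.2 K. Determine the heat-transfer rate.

Treat each layer as a resistance in series:
  R_cast iron = (1/7.78 − 1/7.80)/(4πk) = 3.296×10^-4/(4π·46.4) = 5.652×10^-7 K/W
  R_aerogel blanket = (1/7.80 − 1/8.38)/(4πk) = 0.008873/(4π·0.0139) = 0.05080 K/W
ΣR = 5.652×10^-7 + 0.05080 = 0.05080 K/W
Q = ΔT/ΣR = (117 K − 302.2 K)/0.05080 = -3650 W
(Negative Q ⇒ heat flows inward; heat gain = 3650 W.)

Q = 3.65 kW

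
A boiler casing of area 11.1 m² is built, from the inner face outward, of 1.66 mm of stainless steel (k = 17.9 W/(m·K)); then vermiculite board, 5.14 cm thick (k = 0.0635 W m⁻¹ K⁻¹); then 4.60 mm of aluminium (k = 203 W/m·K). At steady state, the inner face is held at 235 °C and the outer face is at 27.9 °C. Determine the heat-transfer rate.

Series thermal resistances, inner to outer:
  R_stainless steel = L/(kA) = 0.00166/(17.9·11.1) = 8.355×10^-6 K/W
  R_vermiculite board = L/(kA) = 0.0514/(0.0635·11.1) = 0.07292 K/W
  R_aluminium = L/(kA) = 0.00460/(203·11.1) = 2.041×10^-6 K/W
ΣR = 8.355×10^-6 + 0.07292 + 2.041×10^-6 = 0.07293 K/W
Q = ΔT/ΣR = (235 °C − 27.9 °C)/0.07293 = 2840 W

Q = 2840 W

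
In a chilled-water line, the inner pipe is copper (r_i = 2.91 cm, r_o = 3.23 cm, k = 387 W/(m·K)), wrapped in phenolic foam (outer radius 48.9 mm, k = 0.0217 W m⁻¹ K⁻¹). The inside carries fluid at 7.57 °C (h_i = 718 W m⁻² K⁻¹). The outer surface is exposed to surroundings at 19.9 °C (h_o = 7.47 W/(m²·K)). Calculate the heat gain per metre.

Q' = 3.54 W/m

Treat each layer as a resistance in series:
  R'_conv,in = 1/(2πr h) = 1/(2π·0.0291·718) = 0.007617 m·K/W
  R'_copper = ln(0.0323/0.0291)/(2πk) = 0.1043/(2π·387) = 4.291×10^-5 m·K/W
  R'_phenolic foam = ln(0.0489/0.0323)/(2πk) = 0.4147/(2π·0.0217) = 3.042 m·K/W
  R'_conv,out = 1/(2πr h) = 1/(2π·0.0489·7.47) = 0.4357 m·K/W
ΣR = 0.007617 + 4.291×10^-5 + 3.042 + 0.4357 = 3.485 m·K/W
Q' = ΔT/ΣR = (7.57 °C − 19.9 °C)/3.485 = -3.54 W/m
(Negative Q' ⇒ heat flows inward; heat gain = 3.54 W/m.)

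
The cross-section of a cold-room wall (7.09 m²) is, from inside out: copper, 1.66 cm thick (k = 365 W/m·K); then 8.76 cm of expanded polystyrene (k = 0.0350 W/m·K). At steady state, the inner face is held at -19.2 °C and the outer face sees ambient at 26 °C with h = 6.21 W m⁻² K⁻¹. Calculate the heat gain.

Q = 120 W

Treat each layer as a resistance in series:
  R_copper = L/(kA) = 0.0166/(365·7.09) = 6.415×10^-6 K/W
  R_expanded polystyrene = L/(kA) = 0.0876/(0.0350·7.09) = 0.3530 K/W
  R_conv,out = 1/(hA) = 1/(6.21·7.09) = 0.02271 K/W
ΣR = 6.415×10^-6 + 0.3530 + 0.02271 = 0.3757 K/W
Q = ΔT/ΣR = (-19.2 °C − 26 °C)/0.3757 = -120 W
(Negative Q ⇒ heat flows inward; heat gain = 120 W.)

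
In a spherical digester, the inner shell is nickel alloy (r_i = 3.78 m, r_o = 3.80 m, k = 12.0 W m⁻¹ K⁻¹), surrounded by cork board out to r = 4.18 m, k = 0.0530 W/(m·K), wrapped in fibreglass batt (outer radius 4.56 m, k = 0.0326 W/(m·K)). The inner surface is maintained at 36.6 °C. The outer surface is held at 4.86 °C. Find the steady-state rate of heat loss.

Series thermal resistances, inner to outer:
  R_nickel alloy = (1/3.78 − 1/3.80)/(4πk) = 0.001392/(4π·12.0) = 9.233×10^-6 K/W
  R_cork board = (1/3.80 − 1/4.18)/(4πk) = 0.02392/(4π·0.0530) = 0.03592 K/W
  R_fibreglass batt = (1/4.18 − 1/4.56)/(4πk) = 0.01994/(4π·0.0326) = 0.04866 K/W
ΣR = 9.233×10^-6 + 0.03592 + 0.04866 = 0.08459 K/W
Q = ΔT/ΣR = (36.6 °C − 4.86 °C)/0.08459 = 375 W

Q = 375 W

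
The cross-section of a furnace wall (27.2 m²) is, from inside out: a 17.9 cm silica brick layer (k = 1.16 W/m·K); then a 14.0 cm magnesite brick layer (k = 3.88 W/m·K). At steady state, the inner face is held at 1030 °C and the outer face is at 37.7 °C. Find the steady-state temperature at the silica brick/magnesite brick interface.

T = 226 °C

Series thermal resistances, inner to outer:
  R_silica brick = L/(kA) = 0.179/(1.16·27.2) = 0.005673 K/W
  R_magnesite brick = L/(kA) = 0.140/(3.88·27.2) = 0.001327 K/W
ΣR = 0.005673 + 0.001327 = 0.007000 K/W
Q = ΔT/ΣR = (1030 °C − 37.7 °C)/0.007000 = 1.418×10^5 W
From the inner boundary to the silica brick/magnesite brick interface, ΣR_partial = 0.005673 K/W.
T_interface = T_in − Q·ΣR_partial = 1030 °C − (1.418×10^5)(0.005673) = 226 °C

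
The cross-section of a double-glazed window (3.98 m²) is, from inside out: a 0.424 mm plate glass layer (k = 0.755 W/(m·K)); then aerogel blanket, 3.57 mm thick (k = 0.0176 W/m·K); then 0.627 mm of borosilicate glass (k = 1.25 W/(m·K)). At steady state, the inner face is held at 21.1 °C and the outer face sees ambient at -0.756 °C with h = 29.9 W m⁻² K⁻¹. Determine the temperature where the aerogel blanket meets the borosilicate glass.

T = 2.37 °C

Series thermal resistances, inner to outer:
  R_plate glass = L/(kA) = 4.24×10^-4/(0.755·3.98) = 1.411×10^-4 K/W
  R_aerogel blanket = L/(kA) = 0.00357/(0.0176·3.98) = 0.05097 K/W
  R_borosilicate glass = L/(kA) = 6.27×10^-4/(1.25·3.98) = 1.260×10^-4 K/W
  R_conv,out = 1/(hA) = 1/(29.9·3.98) = 0.008403 K/W
ΣR = 1.411×10^-4 + 0.05097 + 1.260×10^-4 + 0.008403 = 0.05964 K/W
Q = ΔT/ΣR = (21.1 °C − -0.756 °C)/0.05964 = 366.5 W
From the inner boundary to the aerogel blanket/borosilicate glass interface, ΣR_partial = 0.05111 K/W.
T_interface = T_in − Q·ΣR_partial = 21.1 °C − (366.5)(0.05111) = 2.37 °C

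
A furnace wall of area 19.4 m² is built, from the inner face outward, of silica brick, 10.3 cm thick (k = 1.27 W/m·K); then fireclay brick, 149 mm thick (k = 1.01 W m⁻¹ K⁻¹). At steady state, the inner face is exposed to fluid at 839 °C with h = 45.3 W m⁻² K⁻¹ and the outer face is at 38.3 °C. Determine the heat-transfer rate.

Treat each layer as a resistance in series:
  R_conv,in = 1/(hA) = 1/(45.3·19.4) = 0.001138 K/W
  R_silica brick = L/(kA) = 0.103/(1.27·19.4) = 0.004181 K/W
  R_fireclay brick = L/(kA) = 0.149/(1.01·19.4) = 0.007604 K/W
ΣR = 0.001138 + 0.004181 + 0.007604 = 0.01292 K/W
Q = ΔT/ΣR = (839 °C − 38.3 °C)/0.01292 = 62000 W

Q = 62000 W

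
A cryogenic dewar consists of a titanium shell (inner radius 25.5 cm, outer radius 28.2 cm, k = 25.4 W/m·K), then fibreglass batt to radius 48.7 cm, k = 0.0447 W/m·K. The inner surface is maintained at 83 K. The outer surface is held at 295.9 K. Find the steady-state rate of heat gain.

Q = 80.1 W

Series thermal resistances, inner to outer:
  R_titanium = (1/0.255 − 1/0.282)/(4πk) = 0.3755/(4π·25.4) = 0.001176 K/W
  R_fibreglass batt = (1/0.282 − 1/0.487)/(4πk) = 1.493/(4π·0.0447) = 2.657 K/W
ΣR = 0.001176 + 2.657 = 2.658 K/W
Q = ΔT/ΣR = (83 K − 295.9 K)/2.658 = -80.1 W
(Negative Q ⇒ heat flows inward; heat gain = 80.1 W.)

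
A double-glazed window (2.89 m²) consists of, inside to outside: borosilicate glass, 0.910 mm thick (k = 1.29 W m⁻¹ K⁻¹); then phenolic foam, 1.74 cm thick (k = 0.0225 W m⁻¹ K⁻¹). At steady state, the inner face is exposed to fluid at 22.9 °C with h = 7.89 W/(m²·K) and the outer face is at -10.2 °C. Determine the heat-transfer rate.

Q = 106 W

Resistance network (inner→outer):
  R_conv,in = 1/(hA) = 1/(7.89·2.89) = 0.04386 K/W
  R_borosilicate glass = L/(kA) = 9.10×10^-4/(1.29·2.89) = 2.441×10^-4 K/W
  R_phenolic foam = L/(kA) = 0.0174/(0.0225·2.89) = 0.2676 K/W
ΣR = 0.04386 + 2.441×10^-4 + 0.2676 = 0.3117 K/W
Q = ΔT/ΣR = (22.9 °C − -10.2 °C)/0.3117 = 106 W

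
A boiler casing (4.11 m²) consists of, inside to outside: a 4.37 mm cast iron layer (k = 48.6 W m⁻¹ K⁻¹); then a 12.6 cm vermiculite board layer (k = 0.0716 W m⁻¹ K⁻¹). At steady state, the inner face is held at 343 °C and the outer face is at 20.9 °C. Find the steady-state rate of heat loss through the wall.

Series thermal resistances, inner to outer:
  R_cast iron = L/(kA) = 0.00437/(48.6·4.11) = 2.188×10^-5 K/W
  R_vermiculite board = L/(kA) = 0.126/(0.0716·4.11) = 0.4282 K/W
ΣR = 2.188×10^-5 + 0.4282 = 0.4282 K/W
Q = ΔT/ΣR = (343 °C − 20.9 °C)/0.4282 = 752 W

Q = 752 W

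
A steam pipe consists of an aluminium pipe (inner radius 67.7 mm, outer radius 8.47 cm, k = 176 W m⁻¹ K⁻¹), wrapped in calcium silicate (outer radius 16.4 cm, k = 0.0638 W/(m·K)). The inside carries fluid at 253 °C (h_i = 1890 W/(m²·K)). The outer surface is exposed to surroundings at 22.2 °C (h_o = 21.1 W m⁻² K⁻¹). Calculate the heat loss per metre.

Treat each layer as a resistance in series:
  R'_conv,in = 1/(2πr h) = 1/(2π·0.0677·1890) = 0.001244 m·K/W
  R'_aluminium = ln(0.0847/0.0677)/(2πk) = 0.2240/(2π·176) = 2.026×10^-4 m·K/W
  R'_calcium silicate = ln(0.164/0.0847)/(2πk) = 0.6608/(2π·0.0638) = 1.648 m·K/W
  R'_conv,out = 1/(2πr h) = 1/(2π·0.164·21.1) = 0.04599 m·K/W
ΣR = 0.001244 + 2.026×10^-4 + 1.648 + 0.04599 = 1.695 m·K/W
Q' = ΔT/ΣR = (253 °C − 22.2 °C)/1.695 = 136 W/m

Q' = 136 W/m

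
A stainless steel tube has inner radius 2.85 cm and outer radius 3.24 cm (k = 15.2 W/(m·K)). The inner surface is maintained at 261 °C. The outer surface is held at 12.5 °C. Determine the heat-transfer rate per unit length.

Q' = 185 kW/m

Q' = 2πk·ΔT/ln(r₂/r₁) = 2π × 15.2 × 248.5 / ln(0.0324/0.0285) = 1.85×10^5 W/m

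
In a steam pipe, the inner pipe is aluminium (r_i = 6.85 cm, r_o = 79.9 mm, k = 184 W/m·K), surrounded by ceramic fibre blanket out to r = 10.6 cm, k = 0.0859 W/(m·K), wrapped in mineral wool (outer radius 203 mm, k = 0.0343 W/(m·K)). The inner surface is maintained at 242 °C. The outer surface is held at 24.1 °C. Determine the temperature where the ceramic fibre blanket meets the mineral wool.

Series thermal resistances, inner to outer:
  R'_aluminium = ln(0.0799/0.0685)/(2πk) = 0.1539/(2π·184) = 1.332×10^-4 m·K/W
  R'_ceramic fibre blanket = ln(0.106/0.0799)/(2πk) = 0.2827/(2π·0.0859) = 0.5237 m·K/W
  R'_mineral wool = ln(0.203/0.106)/(2πk) = 0.6498/(2π·0.0343) = 3.015 m·K/W
ΣR = 1.332×10^-4 + 0.5237 + 3.015 = 3.539 m·K/W
Q' = ΔT/ΣR = (242 °C − 24.1 °C)/3.539 = 61.57 W/m
From the inner boundary to the ceramic fibre blanket/mineral wool interface, ΣR_partial = 0.5238 m·K/W.
T_interface = T_in − Q'·ΣR_partial = 242 °C − (61.57)(0.5238) = 210 °C

T = 210 °C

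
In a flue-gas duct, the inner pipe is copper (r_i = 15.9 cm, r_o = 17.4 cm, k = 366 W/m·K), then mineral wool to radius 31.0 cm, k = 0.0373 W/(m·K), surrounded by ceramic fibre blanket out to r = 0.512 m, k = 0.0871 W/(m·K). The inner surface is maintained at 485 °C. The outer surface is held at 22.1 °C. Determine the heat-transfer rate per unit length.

Resistance network (inner→outer):
  R'_copper = ln(0.174/0.159)/(2πk) = 0.09015/(2π·366) = 3.920×10^-5 m·K/W
  R'_mineral wool = ln(0.310/0.174)/(2πk) = 0.5775/(2π·0.0373) = 2.464 m·K/W
  R'_ceramic fibre blanket = ln(0.512/0.310)/(2πk) = 0.5018/(2π·0.0871) = 0.9168 m·K/W
ΣR = 3.920×10^-5 + 2.464 + 0.9168 = 3.381 m·K/W
Q' = ΔT/ΣR = (485 °C − 22.1 °C)/3.381 = 137 W/m

Q' = 137 W/m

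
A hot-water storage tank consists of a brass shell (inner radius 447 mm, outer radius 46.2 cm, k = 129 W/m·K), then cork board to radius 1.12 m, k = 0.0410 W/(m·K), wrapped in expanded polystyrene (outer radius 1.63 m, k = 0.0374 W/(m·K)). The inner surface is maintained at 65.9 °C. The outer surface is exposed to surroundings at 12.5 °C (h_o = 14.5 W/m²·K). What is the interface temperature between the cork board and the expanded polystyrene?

T = 22.9 °C

Series thermal resistances, inner to outer:
  R_brass = (1/0.447 − 1/0.462)/(4πk) = 0.07263/(4π·129) = 4.481×10^-5 K/W
  R_cork board = (1/0.462 − 1/1.12)/(4πk) = 1.272/(4π·0.0410) = 2.468 K/W
  R_expanded polystyrene = (1/1.12 − 1/1.63)/(4πk) = 0.2794/(4π·0.0374) = 0.5944 K/W
  R_conv,out = 1/(4πr²h) = 1/(4π·1.63²·14.5) = 0.002066 K/W
ΣR = 4.481×10^-5 + 2.468 + 0.5944 + 0.002066 = 3.065 K/W
Q = ΔT/ΣR = (65.9 °C − 12.5 °C)/3.065 = 17.42 W
From the inner boundary to the cork board/expanded polystyrene interface, ΣR_partial = 2.468 K/W.
T_interface = T_in − Q·ΣR_partial = 65.9 °C − (17.42)(2.468) = 22.9 °C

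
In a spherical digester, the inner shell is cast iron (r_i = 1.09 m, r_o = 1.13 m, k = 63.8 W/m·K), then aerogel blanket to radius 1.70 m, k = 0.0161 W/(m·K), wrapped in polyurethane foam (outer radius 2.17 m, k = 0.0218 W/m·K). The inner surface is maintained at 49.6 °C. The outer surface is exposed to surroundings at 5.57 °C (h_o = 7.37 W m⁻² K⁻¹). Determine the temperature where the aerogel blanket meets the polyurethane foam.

T = 16.2 °C

Series thermal resistances, inner to outer:
  R_cast iron = (1/1.09 − 1/1.13)/(4πk) = 0.03248/(4π·63.8) = 4.051×10^-5 K/W
  R_aerogel blanket = (1/1.13 − 1/1.70)/(4πk) = 0.2967/(4π·0.0161) = 1.467 K/W
  R_polyurethane foam = (1/1.70 − 1/2.17)/(4πk) = 0.1274/(4π·0.0218) = 0.4651 K/W
  R_conv,out = 1/(4πr²h) = 1/(4π·2.17²·7.37) = 0.002293 K/W
ΣR = 4.051×10^-5 + 1.467 + 0.4651 + 0.002293 = 1.934 K/W
Q = ΔT/ΣR = (49.6 °C − 5.57 °C)/1.934 = 22.77 W
From the inner boundary to the aerogel blanket/polyurethane foam interface, ΣR_partial = 1.467 K/W.
T_interface = T_in − Q·ΣR_partial = 49.6 °C − (22.77)(1.467) = 16.2 °C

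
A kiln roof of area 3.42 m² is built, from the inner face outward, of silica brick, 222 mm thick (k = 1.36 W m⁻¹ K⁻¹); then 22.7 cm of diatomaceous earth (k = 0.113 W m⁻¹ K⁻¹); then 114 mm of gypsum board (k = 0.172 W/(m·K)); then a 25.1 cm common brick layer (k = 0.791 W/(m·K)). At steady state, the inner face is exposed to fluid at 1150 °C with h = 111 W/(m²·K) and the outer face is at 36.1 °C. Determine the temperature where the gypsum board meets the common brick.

Resistance network (inner→outer):
  R_conv,in = 1/(hA) = 1/(111·3.42) = 0.002634 K/W
  R_silica brick = L/(kA) = 0.222/(1.36·3.42) = 0.04773 K/W
  R_diatomaceous earth = L/(kA) = 0.227/(0.113·3.42) = 0.5874 K/W
  R_gypsum board = L/(kA) = 0.114/(0.172·3.42) = 0.1938 K/W
  R_common brick = L/(kA) = 0.251/(0.791·3.42) = 0.09278 K/W
ΣR = 0.002634 + 0.04773 + 0.5874 + 0.1938 + 0.09278 = 0.9243 K/W
Q = ΔT/ΣR = (1150 °C − 36.1 °C)/0.9243 = 1205 W
From the inner boundary to the gypsum board/common brick interface, ΣR_partial = 0.8316 K/W.
T_interface = T_in − Q·ΣR_partial = 1150 °C − (1205)(0.8316) = 148 °C

T = 148 °C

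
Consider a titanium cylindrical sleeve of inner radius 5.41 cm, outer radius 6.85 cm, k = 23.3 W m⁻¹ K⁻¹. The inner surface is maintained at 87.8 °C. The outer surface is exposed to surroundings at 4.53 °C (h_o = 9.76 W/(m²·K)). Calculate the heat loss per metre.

Resistance network (inner→outer):
  R'_titanium = ln(0.0685/0.0541)/(2πk) = 0.2360/(2π·23.3) = 0.001612 m·K/W
  R'_conv,out = 1/(2πr h) = 1/(2π·0.0685·9.76) = 0.2381 m·K/W
ΣR = 0.001612 + 0.2381 = 0.2397 m·K/W
Q' = ΔT/ΣR = (87.8 °C − 4.53 °C)/0.2397 = 347 W/m

Q' = 347 W/m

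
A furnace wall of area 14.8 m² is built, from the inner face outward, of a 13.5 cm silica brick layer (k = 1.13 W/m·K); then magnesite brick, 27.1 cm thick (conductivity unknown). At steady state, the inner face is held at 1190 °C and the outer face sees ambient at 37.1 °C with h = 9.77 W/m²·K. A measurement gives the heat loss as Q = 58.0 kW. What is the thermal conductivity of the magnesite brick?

k = 3.74 W/m·K

ΣR = ΔT/Q = |1190 − 37.1|/58000 = 0.01988 K/W
Known resistances:
  R_silica brick = L/(kA) = 0.135/(1.13·14.8) = 0.008072 K/W
  R_conv,out = 1/(hA) = 1/(9.77·14.8) = 0.006916 K/W
R_magnesite brick = ΣR − ΣR_known = 0.01988 − 0.01499 = 0.004890 K/W
L/(kA) = 0.004890 ⇒ k = 0.271/(0.004890·14.8) = 3.74 W/m·K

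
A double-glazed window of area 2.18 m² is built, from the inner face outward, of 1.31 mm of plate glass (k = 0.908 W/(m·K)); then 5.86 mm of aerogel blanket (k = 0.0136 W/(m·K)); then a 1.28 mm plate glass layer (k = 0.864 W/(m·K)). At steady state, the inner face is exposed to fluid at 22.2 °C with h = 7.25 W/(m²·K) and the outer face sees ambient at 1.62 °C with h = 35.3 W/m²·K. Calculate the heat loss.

Q = 74.8 W

Resistance network (inner→outer):
  R_conv,in = 1/(hA) = 1/(7.25·2.18) = 0.06327 K/W
  R_plate glass = L/(kA) = 0.00131/(0.908·2.18) = 6.618×10^-4 K/W
  R_aerogel blanket = L/(kA) = 0.00586/(0.0136·2.18) = 0.1977 K/W
  R_plate glass = L/(kA) = 0.00128/(0.864·2.18) = 6.796×10^-4 K/W
  R_conv,out = 1/(hA) = 1/(35.3·2.18) = 0.01299 K/W
ΣR = 0.06327 + 6.618×10^-4 + 0.1977 + 6.796×10^-4 + 0.01299 = 0.2753 K/W
Q = ΔT/ΣR = (22.2 °C − 1.62 °C)/0.2753 = 74.8 W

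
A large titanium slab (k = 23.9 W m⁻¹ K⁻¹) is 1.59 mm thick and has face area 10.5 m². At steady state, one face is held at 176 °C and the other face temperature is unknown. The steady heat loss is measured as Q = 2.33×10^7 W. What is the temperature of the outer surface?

Series resistances:
  R_titanium = L/(kA) = 0.00159/(23.9·10.5) = 6.336×10^-6 K/W
ΣR = 6.336×10^-6 K/W
ΔT = Q·ΣR = 2.33×10^7 × 6.336×10^-6 = 147.6 K
Heat flows outward, so T_out = T_in − ΔT = 176 − 147.6 = 28.4 °C

T_out = 28.4 °C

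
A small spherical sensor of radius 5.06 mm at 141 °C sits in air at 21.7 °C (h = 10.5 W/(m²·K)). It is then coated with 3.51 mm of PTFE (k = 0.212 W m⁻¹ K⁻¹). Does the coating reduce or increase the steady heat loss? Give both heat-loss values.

increases: 0.403 → 0.893 W

Critical radius for a sphere: r_cr = 2k/h = 0.0404 m = 4.04 cm.
Outer radius after coating: r₂ = 0.00506 + 0.00351 = 0.00857 m.
Since r₁ < r_cr and r₂ ≤ r_cr, the coating moves toward the maximum at r_cr — heat loss rises.
Bare: R = 1/(4πr₁²h) = 296.0 K/W; Q = 119.3/296.0 = 0.403 W.
Coated: R = R_cond + R_conv = 133.6 K/W; Q = 119.3/133.6 = 0.893 W.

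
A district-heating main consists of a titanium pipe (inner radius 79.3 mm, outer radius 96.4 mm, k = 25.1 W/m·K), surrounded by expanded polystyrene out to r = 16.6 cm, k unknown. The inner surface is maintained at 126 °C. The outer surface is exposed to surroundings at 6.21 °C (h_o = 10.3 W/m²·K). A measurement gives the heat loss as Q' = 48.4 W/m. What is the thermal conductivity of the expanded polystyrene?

ΣR = ΔT/Q' = |126 − 6.21|/48.4 = 2.475 m·K/W
Known resistances:
  R'_titanium = ln(0.0964/0.0793)/(2πk) = 0.1953/(2π·25.1) = 0.001238 m·K/W
  R'_conv,out = 1/(2πr h) = 1/(2π·0.166·10.3) = 0.09308 m·K/W
R_expanded polystyrene = ΣR − ΣR_known = 2.475 − 0.09432 = 2.381 m·K/W
ln(r₂/r₁)/(2πk) = 2.381 ⇒ k = 0.5435/(2π·2.381) = 0.0363 W/m·K

k = 0.0363 W/m·K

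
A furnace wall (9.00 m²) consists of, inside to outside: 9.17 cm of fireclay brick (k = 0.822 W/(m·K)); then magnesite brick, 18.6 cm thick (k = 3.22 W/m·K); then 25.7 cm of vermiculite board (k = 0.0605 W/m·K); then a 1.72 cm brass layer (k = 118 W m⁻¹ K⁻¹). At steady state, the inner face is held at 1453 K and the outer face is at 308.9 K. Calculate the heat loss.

Q = 2330 W

Resistance network (inner→outer):
  R_fireclay brick = L/(kA) = 0.0917/(0.822·9.00) = 0.01240 K/W
  R_magnesite brick = L/(kA) = 0.186/(3.22·9.00) = 0.006418 K/W
  R_vermiculite board = L/(kA) = 0.257/(0.0605·9.00) = 0.4720 K/W
  R_brass = L/(kA) = 0.0172/(118·9.00) = 1.620×10^-5 K/W
ΣR = 0.01240 + 0.006418 + 0.4720 + 1.620×10^-5 = 0.4908 K/W
Q = ΔT/ΣR = (1453 K − 308.9 K)/0.4908 = 2330 W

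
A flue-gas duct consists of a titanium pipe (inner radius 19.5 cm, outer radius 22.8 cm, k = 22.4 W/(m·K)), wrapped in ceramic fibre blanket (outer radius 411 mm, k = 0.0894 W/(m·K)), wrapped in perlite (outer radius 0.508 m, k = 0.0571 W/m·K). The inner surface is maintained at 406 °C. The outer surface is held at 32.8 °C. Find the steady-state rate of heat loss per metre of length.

Q' = 227 W/m

Treat each layer as a resistance in series:
  R'_titanium = ln(0.228/0.195)/(2πk) = 0.1563/(2π·22.4) = 0.001111 m·K/W
  R'_ceramic fibre blanket = ln(0.411/0.228)/(2πk) = 0.5892/(2π·0.0894) = 1.049 m·K/W
  R'_perlite = ln(0.508/0.411)/(2πk) = 0.2119/(2π·0.0571) = 0.5906 m·K/W
ΣR = 0.001111 + 1.049 + 0.5906 = 1.641 m·K/W
Q' = ΔT/ΣR = (406 °C − 32.8 °C)/1.641 = 227 W/m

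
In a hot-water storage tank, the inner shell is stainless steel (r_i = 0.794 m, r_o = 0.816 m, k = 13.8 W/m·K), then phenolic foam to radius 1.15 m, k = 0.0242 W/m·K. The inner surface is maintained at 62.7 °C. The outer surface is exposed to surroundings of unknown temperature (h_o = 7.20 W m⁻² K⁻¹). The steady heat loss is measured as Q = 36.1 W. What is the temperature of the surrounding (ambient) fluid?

Series resistances:
  R_stainless steel = (1/0.794 − 1/0.816)/(4πk) = 0.03396/(4π·13.8) = 1.958×10^-4 K/W
  R_phenolic foam = (1/0.816 − 1/1.15)/(4πk) = 0.3559/(4π·0.0242) = 1.170 K/W
  R_conv,out = 1/(4πr²h) = 1/(4π·1.15²·7.20) = 0.008357 K/W
ΣR = 1.179 K/W
ΔT = Q·ΣR = 36.1 × 1.179 = 42.56 K
Heat flows outward, so T_out = T_in − ΔT = 62.7 − 42.56 = 20.1 °C

T_out = 20.1 °C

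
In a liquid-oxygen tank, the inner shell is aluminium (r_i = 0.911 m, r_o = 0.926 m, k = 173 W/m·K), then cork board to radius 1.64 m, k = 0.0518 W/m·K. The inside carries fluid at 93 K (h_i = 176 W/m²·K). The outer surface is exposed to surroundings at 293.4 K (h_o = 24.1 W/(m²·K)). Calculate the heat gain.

Treat each layer as a resistance in series:
  R_conv,in = 1/(4πr²h) = 1/(4π·0.911²·176) = 5.448×10^-4 K/W
  R_aluminium = (1/0.911 − 1/0.926)/(4πk) = 0.01778/(4π·173) = 8.179×10^-6 K/W
  R_cork board = (1/0.926 − 1/1.64)/(4πk) = 0.4702/(4π·0.0518) = 0.7223 K/W
  R_conv,out = 1/(4πr²h) = 1/(4π·1.64²·24.1) = 0.001228 K/W
ΣR = 5.448×10^-4 + 8.179×10^-6 + 0.7223 + 0.001228 = 0.7241 K/W
Q = ΔT/ΣR = (93 K − 293.4 K)/0.7241 = -277 W
(Negative Q ⇒ heat flows inward; heat gain = 277 W.)

Q = 277 W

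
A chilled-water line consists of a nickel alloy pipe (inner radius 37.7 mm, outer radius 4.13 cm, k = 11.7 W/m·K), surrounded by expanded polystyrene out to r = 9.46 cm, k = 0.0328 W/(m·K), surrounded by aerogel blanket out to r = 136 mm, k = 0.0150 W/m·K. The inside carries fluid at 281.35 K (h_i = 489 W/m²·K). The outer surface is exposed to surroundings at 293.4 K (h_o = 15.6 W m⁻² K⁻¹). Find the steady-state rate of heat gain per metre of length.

Q' = 1.51 W/m

Series thermal resistances, inner to outer:
  R'_conv,in = 1/(2πr h) = 1/(2π·0.0377·489) = 0.008633 m·K/W
  R'_nickel alloy = ln(0.0413/0.0377)/(2πk) = 0.09120/(2π·11.7) = 0.001241 m·K/W
  R'_expanded polystyrene = ln(0.0946/0.0413)/(2πk) = 0.8288/(2π·0.0328) = 4.022 m·K/W
  R'_aerogel blanket = ln(0.136/0.0946)/(2πk) = 0.3630/(2π·0.0150) = 3.852 m·K/W
  R'_conv,out = 1/(2πr h) = 1/(2π·0.136·15.6) = 0.07502 m·K/W
ΣR = 0.008633 + 0.001241 + 4.022 + 3.852 + 0.07502 = 7.959 m·K/W
Q' = ΔT/ΣR = (281.35 K − 293.4 K)/7.959 = -1.51 W/m
(Negative Q' ⇒ heat flows inward; heat gain = 1.51 W/m.)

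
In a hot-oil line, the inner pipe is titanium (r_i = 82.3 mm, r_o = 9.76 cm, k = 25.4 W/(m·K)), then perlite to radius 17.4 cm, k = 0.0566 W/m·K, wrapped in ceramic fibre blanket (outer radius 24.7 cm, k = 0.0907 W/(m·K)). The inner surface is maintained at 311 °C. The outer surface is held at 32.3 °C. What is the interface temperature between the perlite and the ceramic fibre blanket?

Series thermal resistances, inner to outer:
  R'_titanium = ln(0.0976/0.0823)/(2πk) = 0.1705/(2π·25.4) = 0.001068 m·K/W
  R'_perlite = ln(0.174/0.0976)/(2πk) = 0.5782/(2π·0.0566) = 1.626 m·K/W
  R'_ceramic fibre blanket = ln(0.247/0.174)/(2πk) = 0.3503/(2π·0.0907) = 0.6147 m·K/W
ΣR = 0.001068 + 1.626 + 0.6147 = 2.242 m·K/W
Q' = ΔT/ΣR = (311 °C − 32.3 °C)/2.242 = 124.3 W/m
From the inner boundary to the perlite/ceramic fibre blanket interface, ΣR_partial = 1.627 m·K/W.
T_interface = T_in − Q'·ΣR_partial = 311 °C − (124.3)(1.627) = 109 °C

T = 109 °C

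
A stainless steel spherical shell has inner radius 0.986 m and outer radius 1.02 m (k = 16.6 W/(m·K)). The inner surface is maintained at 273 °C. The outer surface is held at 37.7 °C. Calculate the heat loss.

Q = 4πk·ΔT/(1/r₁ − 1/r₂) = 4π × 16.6 × 235.3 / (1/0.986 − 1/1.02) = 1.45×10^6 W

Q = 1.45×10^6 W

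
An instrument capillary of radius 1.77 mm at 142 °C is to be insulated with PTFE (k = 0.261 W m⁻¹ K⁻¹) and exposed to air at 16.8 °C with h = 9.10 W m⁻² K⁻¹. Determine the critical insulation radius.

For a cylinder, r_cr = k_ins/h = 0.261/9.10 = 0.0287 m = 2.87 cm

r_cr = 2.87 cm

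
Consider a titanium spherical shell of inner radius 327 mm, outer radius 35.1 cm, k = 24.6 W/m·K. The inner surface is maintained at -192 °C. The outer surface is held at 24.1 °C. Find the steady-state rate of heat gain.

Q = 319 kW

Q = 4πk·ΔT/(1/r₁ − 1/r₂) = 4π × 24.6 × 216.1 / (1/0.327 − 1/0.351) = 3.19×10^5 W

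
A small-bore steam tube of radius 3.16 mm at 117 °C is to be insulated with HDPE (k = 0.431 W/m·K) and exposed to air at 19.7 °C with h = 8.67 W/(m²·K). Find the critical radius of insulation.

r_cr = 4.97 cm

For a cylinder, r_cr = k_ins/h = 0.431/8.67 = 0.0497 m = 4.97 cm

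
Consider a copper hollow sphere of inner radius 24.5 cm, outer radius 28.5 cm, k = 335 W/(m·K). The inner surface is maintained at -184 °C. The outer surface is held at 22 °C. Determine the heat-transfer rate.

Q = 4πk·ΔT/(1/r₁ − 1/r₂) = 4π × 335 × 206 / (1/0.245 − 1/0.285) = 1.51×10^6 W

Q = 1510 kW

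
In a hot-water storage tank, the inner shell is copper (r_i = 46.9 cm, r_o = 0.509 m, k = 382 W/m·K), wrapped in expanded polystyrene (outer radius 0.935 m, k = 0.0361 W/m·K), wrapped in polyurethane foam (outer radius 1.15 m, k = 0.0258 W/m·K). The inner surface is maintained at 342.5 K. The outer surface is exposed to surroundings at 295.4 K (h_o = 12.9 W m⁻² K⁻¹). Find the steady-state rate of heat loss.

Resistance network (inner→outer):
  R_copper = (1/0.469 − 1/0.509)/(4πk) = 0.1676/(4π·382) = 3.491×10^-5 K/W
  R_expanded polystyrene = (1/0.509 − 1/0.935)/(4πk) = 0.8951/(4π·0.0361) = 1.973 K/W
  R_polyurethane foam = (1/0.935 − 1/1.15)/(4πk) = 0.2000/(4π·0.0258) = 0.6167 K/W
  R_conv,out = 1/(4πr²h) = 1/(4π·1.15²·12.9) = 0.004664 K/W
ΣR = 3.491×10^-5 + 1.973 + 0.6167 + 0.004664 = 2.594 K/W
Q = ΔT/ΣR = (342.5 K − 295.4 K)/2.594 = 18.2 W

Q = 18.2 W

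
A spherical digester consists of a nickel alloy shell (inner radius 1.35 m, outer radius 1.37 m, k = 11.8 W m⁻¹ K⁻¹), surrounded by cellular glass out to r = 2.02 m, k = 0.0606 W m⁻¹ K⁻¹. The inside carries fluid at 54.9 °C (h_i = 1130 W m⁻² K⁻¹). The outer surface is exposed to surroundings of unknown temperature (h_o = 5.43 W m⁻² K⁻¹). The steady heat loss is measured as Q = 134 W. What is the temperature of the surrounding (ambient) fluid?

Sum the resistances:
  R_conv,in = 1/(4πr²h) = 1/(4π·1.35²·1130) = 3.864×10^-5 K/W
  R_nickel alloy = (1/1.35 − 1/1.37)/(4πk) = 0.01081/(4π·11.8) = 7.293×10^-5 K/W
  R_cellular glass = (1/1.37 − 1/2.02)/(4πk) = 0.2349/(4π·0.0606) = 0.3084 K/W
  R_conv,out = 1/(4πr²h) = 1/(4π·2.02²·5.43) = 0.003592 K/W
ΣR = 0.3121 K/W
ΔT = Q·ΣR = 134 × 0.3121 = 41.82 K
Heat flows outward, so T_out = T_in − ΔT = 54.9 − 41.82 = 13.1 °C

T_out = 13.1 °C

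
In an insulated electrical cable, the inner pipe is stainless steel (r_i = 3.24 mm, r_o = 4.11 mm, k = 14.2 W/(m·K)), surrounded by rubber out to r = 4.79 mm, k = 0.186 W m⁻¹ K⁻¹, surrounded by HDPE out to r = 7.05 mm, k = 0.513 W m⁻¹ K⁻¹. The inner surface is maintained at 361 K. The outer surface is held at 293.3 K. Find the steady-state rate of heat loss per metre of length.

Resistance network (inner→outer):
  R'_stainless steel = ln(0.00411/0.00324)/(2πk) = 0.2378/(2π·14.2) = 0.002666 m·K/W
  R'_rubber = ln(0.00479/0.00411)/(2πk) = 0.1531/(2π·0.186) = 0.1310 m·K/W
  R'_HDPE = ln(0.00705/0.00479)/(2πk) = 0.3865/(2π·0.513) = 0.1199 m·K/W
ΣR = 0.002666 + 0.1310 + 0.1199 = 0.2536 m·K/W
Q' = ΔT/ΣR = (361 K − 293.3 K)/0.2536 = 267 W/m

Q' = 267 W/m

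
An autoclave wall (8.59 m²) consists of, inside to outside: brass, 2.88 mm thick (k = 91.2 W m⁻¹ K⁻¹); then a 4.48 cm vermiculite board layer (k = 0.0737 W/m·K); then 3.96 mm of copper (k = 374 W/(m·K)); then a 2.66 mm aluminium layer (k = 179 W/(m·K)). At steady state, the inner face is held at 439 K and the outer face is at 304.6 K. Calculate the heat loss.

Resistance network (inner→outer):
  R_brass = L/(kA) = 0.00288/(91.2·8.59) = 3.676×10^-6 K/W
  R_vermiculite board = L/(kA) = 0.0448/(0.0737·8.59) = 0.07076 K/W
  R_copper = L/(kA) = 0.00396/(374·8.59) = 1.233×10^-6 K/W
  R_aluminium = L/(kA) = 0.00266/(179·8.59) = 1.730×10^-6 K/W
ΣR = 3.676×10^-6 + 0.07076 + 1.233×10^-6 + 1.730×10^-6 = 0.07077 K/W
Q = ΔT/ΣR = (439 K − 304.6 K)/0.07077 = 1900 W

Q = 1900 W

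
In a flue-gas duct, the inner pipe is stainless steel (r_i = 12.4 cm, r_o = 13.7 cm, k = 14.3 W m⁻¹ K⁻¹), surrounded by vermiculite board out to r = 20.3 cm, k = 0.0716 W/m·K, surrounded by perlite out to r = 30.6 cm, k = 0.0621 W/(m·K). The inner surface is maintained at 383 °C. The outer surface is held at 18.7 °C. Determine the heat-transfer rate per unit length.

Q' = 189 W/m

Resistance network (inner→outer):
  R'_stainless steel = ln(0.137/0.124)/(2πk) = 0.09970/(2π·14.3) = 0.001110 m·K/W
  R'_vermiculite board = ln(0.203/0.137)/(2πk) = 0.3932/(2π·0.0716) = 0.8741 m·K/W
  R'_perlite = ln(0.306/0.203)/(2πk) = 0.4104/(2π·0.0621) = 1.052 m·K/W
ΣR = 0.001110 + 0.8741 + 1.052 = 1.927 m·K/W
Q' = ΔT/ΣR = (383 °C − 18.7 °C)/1.927 = 189 W/m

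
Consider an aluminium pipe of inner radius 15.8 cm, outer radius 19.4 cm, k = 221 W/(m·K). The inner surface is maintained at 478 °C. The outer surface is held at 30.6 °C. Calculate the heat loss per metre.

Q' = 2πk·ΔT/ln(r₂/r₁) = 2π × 221 × 447.4 / ln(0.194/0.158) = 3.03×10^6 W/m

Q' = 3030 kW/m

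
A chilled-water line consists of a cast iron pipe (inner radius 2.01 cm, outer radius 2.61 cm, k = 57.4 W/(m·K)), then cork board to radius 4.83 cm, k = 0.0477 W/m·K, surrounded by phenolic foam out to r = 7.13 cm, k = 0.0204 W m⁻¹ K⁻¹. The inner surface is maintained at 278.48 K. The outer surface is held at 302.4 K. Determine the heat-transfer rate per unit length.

Q' = 4.70 W/m

Series thermal resistances, inner to outer:
  R'_cast iron = ln(0.0261/0.0201)/(2πk) = 0.2612/(2π·57.4) = 7.243×10^-4 m·K/W
  R'_cork board = ln(0.0483/0.0261)/(2πk) = 0.6155/(2π·0.0477) = 2.054 m·K/W
  R'_phenolic foam = ln(0.0713/0.0483)/(2πk) = 0.3895/(2π·0.0204) = 3.038 m·K/W
ΣR = 7.243×10^-4 + 2.054 + 3.038 = 5.093 m·K/W
Q' = ΔT/ΣR = (278.48 K − 302.4 K)/5.093 = -4.70 W/m
(Negative Q' ⇒ heat flows inward; heat gain = 4.70 W/m.)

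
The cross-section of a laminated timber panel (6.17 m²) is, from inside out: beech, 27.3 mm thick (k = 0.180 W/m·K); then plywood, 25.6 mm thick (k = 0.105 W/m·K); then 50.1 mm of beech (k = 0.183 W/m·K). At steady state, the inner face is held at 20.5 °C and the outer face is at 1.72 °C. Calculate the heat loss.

Q = 173 W

Resistance network (inner→outer):
  R_beech = L/(kA) = 0.0273/(0.180·6.17) = 0.02458 K/W
  R_plywood = L/(kA) = 0.0256/(0.105·6.17) = 0.03952 K/W
  R_beech = L/(kA) = 0.0501/(0.183·6.17) = 0.04437 K/W
ΣR = 0.02458 + 0.03952 + 0.04437 = 0.1085 K/W
Q = ΔT/ΣR = (20.5 °C − 1.72 °C)/0.1085 = 173 W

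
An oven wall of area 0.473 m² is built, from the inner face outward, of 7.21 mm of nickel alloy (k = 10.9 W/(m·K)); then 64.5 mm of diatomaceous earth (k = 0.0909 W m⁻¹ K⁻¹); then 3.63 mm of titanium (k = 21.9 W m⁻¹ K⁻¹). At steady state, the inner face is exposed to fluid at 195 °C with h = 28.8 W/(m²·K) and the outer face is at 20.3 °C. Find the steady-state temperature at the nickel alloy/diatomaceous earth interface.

Series thermal resistances, inner to outer:
  R_conv,in = 1/(hA) = 1/(28.8·0.473) = 0.07341 K/W
  R_nickel alloy = L/(kA) = 0.00721/(10.9·0.473) = 0.001398 K/W
  R_diatomaceous earth = L/(kA) = 0.0645/(0.0909·0.473) = 1.500 K/W
  R_titanium = L/(kA) = 0.00363/(21.9·0.473) = 3.504×10^-4 K/W
ΣR = 0.07341 + 0.001398 + 1.500 + 3.504×10^-4 = 1.575 K/W
Q = ΔT/ΣR = (195 °C − 20.3 °C)/1.575 = 110.9 W
From the inner boundary to the nickel alloy/diatomaceous earth interface, ΣR_partial = 0.07481 K/W.
T_interface = T_in − Q·ΣR_partial = 195 °C − (110.9)(0.07481) = 187 °C

T = 187 °C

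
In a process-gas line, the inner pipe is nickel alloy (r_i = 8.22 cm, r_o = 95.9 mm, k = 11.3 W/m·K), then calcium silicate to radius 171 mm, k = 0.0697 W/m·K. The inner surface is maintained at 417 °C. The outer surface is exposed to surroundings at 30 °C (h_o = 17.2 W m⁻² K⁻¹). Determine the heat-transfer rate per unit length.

Q' = 281 W/m

Treat each layer as a resistance in series:
  R'_nickel alloy = ln(0.0959/0.0822)/(2πk) = 0.1542/(2π·11.3) = 0.002171 m·K/W
  R'_calcium silicate = ln(0.171/0.0959)/(2πk) = 0.5784/(2π·0.0697) = 1.321 m·K/W
  R'_conv,out = 1/(2πr h) = 1/(2π·0.171·17.2) = 0.05411 m·K/W
ΣR = 0.002171 + 1.321 + 0.05411 = 1.377 m·K/W
Q' = ΔT/ΣR = (417 °C − 30 °C)/1.377 = 281 W/m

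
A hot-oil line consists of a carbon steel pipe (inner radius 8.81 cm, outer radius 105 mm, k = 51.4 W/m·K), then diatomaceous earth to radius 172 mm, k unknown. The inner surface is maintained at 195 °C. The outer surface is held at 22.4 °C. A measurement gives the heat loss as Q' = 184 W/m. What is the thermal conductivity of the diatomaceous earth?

k = 0.0838 W/m·K

ΣR = ΔT/Q' = |195 − 22.4|/184 = 0.9380 m·K/W
Known resistances:
  R'_carbon steel = ln(0.105/0.0881)/(2πk) = 0.1755/(2π·51.4) = 5.434×10^-4 m·K/W
R_diatomaceous earth = ΣR − ΣR_known = 0.9380 − 5.434×10^-4 = 0.9375 m·K/W
ln(r₂/r₁)/(2πk) = 0.9375 ⇒ k = 0.4935/(2π·0.9375) = 0.0838 W/m·K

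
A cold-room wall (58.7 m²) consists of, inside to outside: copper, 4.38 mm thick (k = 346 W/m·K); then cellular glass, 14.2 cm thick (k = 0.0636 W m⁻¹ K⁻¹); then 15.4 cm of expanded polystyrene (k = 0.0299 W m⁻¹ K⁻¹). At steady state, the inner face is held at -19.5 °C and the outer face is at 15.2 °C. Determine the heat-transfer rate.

Q = 276 W

Resistance network (inner→outer):
  R_copper = L/(kA) = 0.00438/(346·58.7) = 2.157×10^-7 K/W
  R_cellular glass = L/(kA) = 0.142/(0.0636·58.7) = 0.03804 K/W
  R_expanded polystyrene = L/(kA) = 0.154/(0.0299·58.7) = 0.08774 K/W
ΣR = 2.157×10^-7 + 0.03804 + 0.08774 = 0.1258 K/W
Q = ΔT/ΣR = (-19.5 °C − 15.2 °C)/0.1258 = -276 W
(Negative Q ⇒ heat flows inward; heat gain = 276 W.)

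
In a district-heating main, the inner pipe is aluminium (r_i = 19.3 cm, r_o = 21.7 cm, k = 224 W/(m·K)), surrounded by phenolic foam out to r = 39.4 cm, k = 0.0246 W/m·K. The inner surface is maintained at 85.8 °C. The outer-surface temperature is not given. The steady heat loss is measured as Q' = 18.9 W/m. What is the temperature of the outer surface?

Sum the resistances:
  R'_aluminium = ln(0.217/0.193)/(2πk) = 0.1172/(2π·224) = 8.328×10^-5 m·K/W
  R'_phenolic foam = ln(0.394/0.217)/(2πk) = 0.5965/(2π·0.0246) = 3.859 m·K/W
ΣR = 3.859 m·K/W
ΔT = Q'·ΣR = 18.9 × 3.859 = 72.94 K
Heat flows outward, so T_out = T_in − ΔT = 85.8 − 72.94 = 12.9 °C

T_out = 12.9 °C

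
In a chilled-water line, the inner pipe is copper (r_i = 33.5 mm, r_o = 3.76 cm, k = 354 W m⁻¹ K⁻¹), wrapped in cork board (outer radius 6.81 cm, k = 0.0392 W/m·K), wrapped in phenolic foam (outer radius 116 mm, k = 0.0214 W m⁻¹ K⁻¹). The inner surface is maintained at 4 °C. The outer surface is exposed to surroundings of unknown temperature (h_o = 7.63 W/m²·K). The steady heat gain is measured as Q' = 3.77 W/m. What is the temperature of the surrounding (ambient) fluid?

T_out = 28.7 °C

Sum the resistances:
  R'_copper = ln(0.0376/0.0335)/(2πk) = 0.1155/(2π·354) = 5.191×10^-5 m·K/W
  R'_cork board = ln(0.0681/0.0376)/(2πk) = 0.5940/(2π·0.0392) = 2.412 m·K/W
  R'_phenolic foam = ln(0.116/0.0681)/(2πk) = 0.5326/(2π·0.0214) = 3.961 m·K/W
  R'_conv,out = 1/(2πr h) = 1/(2π·0.116·7.63) = 0.1798 m·K/W
ΣR = 6.553 m·K/W
ΔT = Q'·ΣR = 3.77 × 6.553 = 24.70 K
Heat flows inward, so T_out = T_in + ΔT = 4 + 24.70 = 28.7 °C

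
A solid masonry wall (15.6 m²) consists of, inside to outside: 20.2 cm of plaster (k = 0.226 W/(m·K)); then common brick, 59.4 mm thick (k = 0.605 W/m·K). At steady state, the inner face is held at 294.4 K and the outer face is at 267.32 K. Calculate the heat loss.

Q = 426 W

Treat each layer as a resistance in series:
  R_plaster = L/(kA) = 0.202/(0.226·15.6) = 0.05730 K/W
  R_common brick = L/(kA) = 0.0594/(0.605·15.6) = 0.006294 K/W
ΣR = 0.05730 + 0.006294 = 0.06359 K/W
Q = ΔT/ΣR = (294.4 K − 267.32 K)/0.06359 = 426 W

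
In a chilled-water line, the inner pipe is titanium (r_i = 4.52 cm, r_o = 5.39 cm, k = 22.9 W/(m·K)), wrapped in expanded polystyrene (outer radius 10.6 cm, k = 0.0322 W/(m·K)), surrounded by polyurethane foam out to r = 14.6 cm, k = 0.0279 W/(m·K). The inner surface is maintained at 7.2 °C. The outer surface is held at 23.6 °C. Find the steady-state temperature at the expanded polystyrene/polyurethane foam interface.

T = 17.8 °C

Treat each layer as a resistance in series:
  R'_titanium = ln(0.0539/0.0452)/(2πk) = 0.1760/(2π·22.9) = 0.001223 m·K/W
  R'_expanded polystyrene = ln(0.106/0.0539)/(2πk) = 0.6763/(2π·0.0322) = 3.343 m·K/W
  R'_polyurethane foam = ln(0.146/0.106)/(2πk) = 0.3202/(2π·0.0279) = 1.826 m·K/W
ΣR = 0.001223 + 3.343 + 1.826 = 5.170 m·K/W
Q' = ΔT/ΣR = (7.2 °C − 23.6 °C)/5.170 = -3.172 W/m
From the inner boundary to the expanded polystyrene/polyurethane foam interface, ΣR_partial = 3.344 m·K/W.
T_interface = T_in − Q'·ΣR_partial = 7.2 °C − (-3.172)(3.344) = 17.8 °C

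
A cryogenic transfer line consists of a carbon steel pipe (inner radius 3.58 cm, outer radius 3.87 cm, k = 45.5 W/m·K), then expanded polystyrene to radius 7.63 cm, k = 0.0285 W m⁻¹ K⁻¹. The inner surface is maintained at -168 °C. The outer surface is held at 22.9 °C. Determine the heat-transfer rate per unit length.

Resistance network (inner→outer):
  R'_carbon steel = ln(0.0387/0.0358)/(2πk) = 0.07789/(2π·45.5) = 2.725×10^-4 m·K/W
  R'_expanded polystyrene = ln(0.0763/0.0387)/(2πk) = 0.6788/(2π·0.0285) = 3.791 m·K/W
ΣR = 2.725×10^-4 + 3.791 = 3.791 m·K/W
Q' = ΔT/ΣR = (-168 °C − 22.9 °C)/3.791 = -50.4 W/m
(Negative Q' ⇒ heat flows inward; heat gain = 50.4 W/m.)

Q' = 50.4 W/m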